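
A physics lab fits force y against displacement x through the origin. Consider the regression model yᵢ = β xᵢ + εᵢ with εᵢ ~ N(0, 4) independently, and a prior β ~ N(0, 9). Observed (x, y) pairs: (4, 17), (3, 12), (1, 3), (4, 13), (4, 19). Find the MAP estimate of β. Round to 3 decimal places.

log p(β | y) = −Σ(yᵢ − βxᵢ)²/(2·4) − β²/(2·9) + const.
Setting the derivative to zero: Σxᵢ(yᵢ − βxᵢ)/4 − β/9 = 0, so β = Σxᵢyᵢ / (Σxᵢ² + σ²/τ²).
Σxᵢyᵢ = 4·17 + 3·12 + 1·3 + 4·13 + 4·19 = 235; Σxᵢ² = 58; σ²/τ² = 4/9.
β̂_MAP = 235 / (58 + 4/9) = 235/(526/9) = 2115/526 ≈ 4.021.

β̂_MAP = 4.021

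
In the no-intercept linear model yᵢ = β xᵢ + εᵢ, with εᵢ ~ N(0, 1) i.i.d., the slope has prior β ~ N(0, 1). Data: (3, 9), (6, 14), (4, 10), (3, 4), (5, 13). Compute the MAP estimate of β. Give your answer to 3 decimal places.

β̂_MAP = 2.375

log p(β | y) = −Σ(yᵢ − βxᵢ)²/(2·1) − β²/(2·1) + const.
Setting the derivative to zero: Σxᵢ(yᵢ − βxᵢ)/1 − β/1 = 0, so β = Σxᵢyᵢ / (Σxᵢ² + σ²/τ²).
Σxᵢyᵢ = 3·9 + 6·14 + 4·10 + 3·4 + 5·13 = 228; Σxᵢ² = 95; σ²/τ² = 1.
β̂_MAP = 228 / (95 + 1) = 228/96 ≈ 2.375.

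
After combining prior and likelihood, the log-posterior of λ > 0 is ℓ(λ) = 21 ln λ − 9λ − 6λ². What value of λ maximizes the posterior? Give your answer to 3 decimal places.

ℓ'(λ) = 21/λ − 9 − 12λ. Setting this to zero and multiplying by λ: 12λ² + 9λ − 21 = 0.
λ = (−9 + √(9² + 4·12·21)) / (2·12) = (−9 + √1089) / 24 = (−9 + 33)/24 = 1.
ℓ''(λ) = −21/λ² − 12 < 0, confirming a maximum.

λ̂_MAP = 1.000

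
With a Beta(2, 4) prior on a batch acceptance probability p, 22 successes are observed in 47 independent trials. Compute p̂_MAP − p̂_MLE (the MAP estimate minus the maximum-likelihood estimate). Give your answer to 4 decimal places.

MAP − MLE = -0.0171

Posterior is Beta(24, 29); MAP = (24−1)/(53−2) = 23/51 ≈ 0.45098.
MLE ignores the prior: p̂_MLE = k/n = 22/47 ≈ 0.46809.
Difference = 23/51 − 22/47 = -41/2397 ≈ -0.0171.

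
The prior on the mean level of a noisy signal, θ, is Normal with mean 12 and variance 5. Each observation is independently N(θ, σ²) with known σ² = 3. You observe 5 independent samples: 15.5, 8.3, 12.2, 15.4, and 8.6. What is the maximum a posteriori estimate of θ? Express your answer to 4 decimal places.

n = 5; x̄ = (15.5 + 8.3 + 12.2 + 15.4 + 8.6)/5 = 60/5 = 12.
For a Normal prior and Normal likelihood with known variance, the posterior is Normal; its mode equals its mean, the precision-weighted average.
Prior precision 1/σ₀² = 1/5 = 0.2; data precision n/σ² = 5/3.
θ̂ = (0.2·12 + (5/3)·12) / (0.2 + 5/3) = 22.4/(28/15) = 12.0000.

θ̂_MAP = 12.0000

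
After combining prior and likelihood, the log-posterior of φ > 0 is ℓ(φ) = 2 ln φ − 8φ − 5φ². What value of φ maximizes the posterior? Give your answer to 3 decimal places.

φ̂_MAP = 0.200

ℓ'(φ) = 2/φ − 8 − 10φ. Setting this to zero and multiplying by φ: 10φ² + 8φ − 2 = 0.
φ = (−8 + √(8² + 4·10·2)) / (2·10) = (−8 + √144) / 20 = (−8 + 12)/20 = 1/5.
ℓ''(φ) = −2/φ² − 10 < 0, confirming a maximum.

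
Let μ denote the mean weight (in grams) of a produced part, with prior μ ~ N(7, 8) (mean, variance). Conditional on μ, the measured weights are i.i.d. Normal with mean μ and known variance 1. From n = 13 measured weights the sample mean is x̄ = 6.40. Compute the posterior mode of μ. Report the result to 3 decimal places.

μ̂_MAP = 6.406

n = 13, x̄ = 6.40.
For a Normal prior and Normal likelihood with known variance, the posterior is Normal; its mode equals its mean, the precision-weighted average.
Prior precision 1/σ₀² = 1/8 = 0.125; data precision n/σ² = 13/1 = 13.
μ̂ = (0.125·7 + 13·6.4) / (0.125 + 13) = 84.075/13.125 = 1121/175 ≈ 6.406.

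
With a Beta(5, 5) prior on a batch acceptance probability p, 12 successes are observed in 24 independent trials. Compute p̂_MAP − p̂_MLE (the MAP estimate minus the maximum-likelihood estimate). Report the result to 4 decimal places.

Posterior is Beta(17, 17); MAP = (17−1)/(34−2) = 16/32 ≈ 0.50000.
MLE ignores the prior: p̂_MLE = k/n = 12/24 ≈ 0.50000.
Difference = 16/32 − 12/24 = 0 ≈ 0.0000.

MAP − MLE = 0.0000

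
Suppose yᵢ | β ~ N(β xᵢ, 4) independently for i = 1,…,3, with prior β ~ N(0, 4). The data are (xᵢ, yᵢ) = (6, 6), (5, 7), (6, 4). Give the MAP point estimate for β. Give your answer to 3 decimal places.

β̂_MAP = 0.969

log p(β | y) = −Σ(yᵢ − βxᵢ)²/(2·4) − β²/(2·4) + const.
Setting the derivative to zero: Σxᵢ(yᵢ − βxᵢ)/4 − β/4 = 0, so β = Σxᵢyᵢ / (Σxᵢ² + σ²/τ²).
Σxᵢyᵢ = 6·6 + 5·7 + 6·4 = 95; Σxᵢ² = 97; σ²/τ² = 1.
β̂_MAP = 95 / (97 + 1) = 95/98 ≈ 0.969.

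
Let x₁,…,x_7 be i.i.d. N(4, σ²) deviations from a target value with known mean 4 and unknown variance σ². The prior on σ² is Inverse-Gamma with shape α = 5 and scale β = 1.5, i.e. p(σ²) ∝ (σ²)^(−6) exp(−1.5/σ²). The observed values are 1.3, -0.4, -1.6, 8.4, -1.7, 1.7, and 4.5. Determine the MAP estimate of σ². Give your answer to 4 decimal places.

Sum of squared deviations about the known mean: SS = (1.3−4)² + (-0.4−4)² + (-1.6−4)² + (8.4−4)² + (-1.7−4)² + (1.7−4)² + (4.5−4)² = 115.4.
The Normal likelihood contributes (σ²)^(−n/2) exp(−SS/(2σ²)), so the posterior is Inverse-Gamma(α + n/2, β + SS/2) = Inverse-Gamma(8.5, 59.2).
The mode of Inverse-Gamma(a, b) is b/(a+1) = 59.2/9.5 ≈ 6.2316.

σ̂²_MAP = 6.2316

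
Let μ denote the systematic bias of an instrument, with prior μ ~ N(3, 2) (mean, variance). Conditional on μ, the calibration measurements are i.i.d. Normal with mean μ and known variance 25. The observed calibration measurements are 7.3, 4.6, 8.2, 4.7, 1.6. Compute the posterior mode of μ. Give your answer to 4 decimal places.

n = 5; x̄ = (7.3 + 4.6 + 8.2 + 4.7 + 1.6)/5 = 26.4/5 = 5.28.
For a Normal prior and Normal likelihood with known variance, the posterior is Normal; its mode equals its mean, the precision-weighted average.
Prior precision 1/σ₀² = 1/2 = 0.5; data precision n/σ² = 5/25 = 0.2.
μ̂ = (0.5·3 + 0.2·5.28) / (0.5 + 0.2) = 2.556/0.7 = 639/175 ≈ 3.6514.

μ̂_MAP = 3.6514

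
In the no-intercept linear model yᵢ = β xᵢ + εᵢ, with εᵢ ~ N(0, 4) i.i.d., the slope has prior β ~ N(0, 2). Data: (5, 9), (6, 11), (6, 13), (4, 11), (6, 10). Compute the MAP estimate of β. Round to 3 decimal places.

log p(β | y) = −Σ(yᵢ − βxᵢ)²/(2·4) − β²/(2·2) + const.
Setting the derivative to zero: Σxᵢ(yᵢ − βxᵢ)/4 − β/2 = 0, so β = Σxᵢyᵢ / (Σxᵢ² + σ²/τ²).
Σxᵢyᵢ = 5·9 + 6·11 + 6·13 + 4·11 + 6·10 = 293; Σxᵢ² = 149; σ²/τ² = 2.
β̂_MAP = 293 / (149 + 2) = 293/151 ≈ 1.940.

β̂_MAP = 1.940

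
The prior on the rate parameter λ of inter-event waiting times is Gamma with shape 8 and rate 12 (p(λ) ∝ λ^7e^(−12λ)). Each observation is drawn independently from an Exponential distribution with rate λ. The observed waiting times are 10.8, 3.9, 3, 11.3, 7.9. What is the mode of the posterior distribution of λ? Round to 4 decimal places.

The Exponential(rate=λ) likelihood is ∝ λ^n e^(−λΣtᵢ). Here n = 5 and Σtᵢ = 10.8 + 3.9 + 3 + 11.3 + 7.9 = 36.9.
Posterior ∝ λ^7e^(−12λ) · λ^5e^(−36.9λ) = λ^12e^(−48.9λ), i.e. Gamma(13, 48.9).
Mode = (a−1)/b = 12/48.9 ≈ 0.2454.

λ̂_MAP = 0.2454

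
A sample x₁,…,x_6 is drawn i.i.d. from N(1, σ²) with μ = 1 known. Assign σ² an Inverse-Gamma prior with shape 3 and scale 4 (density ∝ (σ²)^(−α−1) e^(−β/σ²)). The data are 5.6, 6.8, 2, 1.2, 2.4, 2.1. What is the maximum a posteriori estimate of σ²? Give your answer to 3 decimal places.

σ̂²_MAP = 4.786

Sum of squared deviations about the known mean: SS = (5.6−1)² + (6.8−1)² + (2−1)² + (1.2−1)² + (2.4−1)² + (2.1−1)² = 59.01.
The Normal likelihood contributes (σ²)^(−n/2) exp(−SS/(2σ²)), so the posterior is Inverse-Gamma(α + n/2, β + SS/2) = Inverse-Gamma(6, 33.505).
The mode of Inverse-Gamma(a, b) is b/(a+1) = 33.505/7 ≈ 4.786.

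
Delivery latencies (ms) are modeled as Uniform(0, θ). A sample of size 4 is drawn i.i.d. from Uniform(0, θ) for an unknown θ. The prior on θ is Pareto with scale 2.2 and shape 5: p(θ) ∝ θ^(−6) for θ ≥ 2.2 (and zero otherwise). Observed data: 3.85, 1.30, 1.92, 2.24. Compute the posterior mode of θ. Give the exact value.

The Uniform(0, θ) likelihood is θ^(−n) for θ ≥ max(xᵢ), zero otherwise. Here max(xᵢ) = 3.85.
Posterior ∝ θ^(−6) · θ^(−4) = θ^(−10) on θ ≥ max(2.2, 3.85) = 3.85.
This density is strictly decreasing in θ, so the posterior mode lies at the lower boundary of the support.

θ̂_MAP = 3.85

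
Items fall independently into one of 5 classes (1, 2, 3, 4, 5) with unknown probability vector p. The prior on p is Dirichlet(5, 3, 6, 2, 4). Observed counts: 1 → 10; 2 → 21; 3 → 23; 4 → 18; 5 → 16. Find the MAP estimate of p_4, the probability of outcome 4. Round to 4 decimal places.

The posterior is Dirichlet(αᵢ + nᵢ) = Dirichlet(15, 24, 29, 20, 20).
For a Dirichlet(a₁,…,a_K) with all aᵢ > 1, the mode has j-th component (aⱼ − 1)/(Σaᵢ − K).
Here Σaᵢ = 108 and K = 5, so p_4 = (20 − 1)/(108 − 5) = 19/103 ≈ 0.1845.

MAP estimate: 0.1845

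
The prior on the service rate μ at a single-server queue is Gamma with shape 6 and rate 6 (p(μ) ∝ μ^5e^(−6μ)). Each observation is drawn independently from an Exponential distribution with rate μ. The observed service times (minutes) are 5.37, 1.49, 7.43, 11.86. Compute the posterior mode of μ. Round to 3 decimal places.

The Exponential(rate=μ) likelihood is ∝ μ^n e^(−μΣtᵢ). Here n = 4 and Σtᵢ = 5.37 + 1.49 + 7.43 + 11.86 = 26.15.
Posterior ∝ μ^5e^(−6μ) · μ^4e^(−26.15μ) = μ^9e^(−32.15μ), i.e. Gamma(10, 32.15).
Mode = (a−1)/b = 9/32.15 ≈ 0.280.

μ̂_MAP = 0.280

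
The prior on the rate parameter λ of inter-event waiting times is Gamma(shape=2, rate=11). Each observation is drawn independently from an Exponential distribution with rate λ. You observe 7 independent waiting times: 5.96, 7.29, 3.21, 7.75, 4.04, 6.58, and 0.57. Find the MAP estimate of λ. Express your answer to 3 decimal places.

The Exponential(rate=λ) likelihood is ∝ λ^n e^(−λΣtᵢ). Here n = 7 and Σtᵢ = 5.96 + 7.29 + 3.21 + 7.75 + 4.04 + 6.58 + 0.57 = 35.40.
Posterior ∝ λe^(−11λ) · λ^7e^(−35.40λ) = λ^8e^(−46.40λ), i.e. Gamma(9, 46.40).
Mode = (a−1)/b = 8/46.40 ≈ 0.172.

λ̂_MAP = 0.172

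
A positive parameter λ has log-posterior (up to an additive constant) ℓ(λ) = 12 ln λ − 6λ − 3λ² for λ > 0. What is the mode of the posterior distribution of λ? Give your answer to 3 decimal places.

λ̂_MAP = 1.000

ℓ'(λ) = 12/λ − 6 − 6λ. Setting this to zero and multiplying by λ: 6λ² + 6λ − 12 = 0.
λ = (−6 + √(6² + 4·6·12)) / (2·6) = (−6 + √324) / 12 = (−6 + 18)/12 = 1.
ℓ''(λ) = −12/λ² − 6 < 0, confirming a maximum.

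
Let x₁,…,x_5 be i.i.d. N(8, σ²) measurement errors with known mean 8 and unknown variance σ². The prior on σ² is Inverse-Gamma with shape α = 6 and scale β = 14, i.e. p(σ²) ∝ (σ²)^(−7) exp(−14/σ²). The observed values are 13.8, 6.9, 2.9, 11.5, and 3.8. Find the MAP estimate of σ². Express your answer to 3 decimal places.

σ̂²_MAP = 6.250

Sum of squared deviations about the known mean: SS = (13.8−8)² + (6.9−8)² + (2.9−8)² + (11.5−8)² + (3.8−8)² = 90.75.
The Normal likelihood contributes (σ²)^(−n/2) exp(−SS/(2σ²)), so the posterior is Inverse-Gamma(α + n/2, β + SS/2) = Inverse-Gamma(8.5, 59.375).
The mode of Inverse-Gamma(a, b) is b/(a+1) = 59.375/9.5 ≈ 6.250.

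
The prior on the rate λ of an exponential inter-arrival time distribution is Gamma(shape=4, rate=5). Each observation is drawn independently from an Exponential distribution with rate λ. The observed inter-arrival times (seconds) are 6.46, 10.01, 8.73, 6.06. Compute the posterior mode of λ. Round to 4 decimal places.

λ̂_MAP = 0.1931

The Exponential(rate=λ) likelihood is ∝ λ^n e^(−λΣtᵢ). Here n = 4 and Σtᵢ = 6.46 + 10.01 + 8.73 + 6.06 = 31.26.
Posterior ∝ λ^3e^(−5λ) · λ^4e^(−31.26λ) = λ^7e^(−36.26λ), i.e. Gamma(8, 36.26).
Mode = (a−1)/b = 7/36.26 ≈ 0.1931.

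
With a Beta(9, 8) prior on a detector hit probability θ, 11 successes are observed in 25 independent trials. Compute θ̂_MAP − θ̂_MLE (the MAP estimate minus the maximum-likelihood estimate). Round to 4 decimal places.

MAP − MLE = 0.0350

Posterior is Beta(20, 22); MAP = (20−1)/(42−2) = 19/40 ≈ 0.47500.
MLE ignores the prior: θ̂_MLE = k/n = 11/25 ≈ 0.44000.
Difference = 19/40 − 11/25 = 7/200 ≈ 0.0350.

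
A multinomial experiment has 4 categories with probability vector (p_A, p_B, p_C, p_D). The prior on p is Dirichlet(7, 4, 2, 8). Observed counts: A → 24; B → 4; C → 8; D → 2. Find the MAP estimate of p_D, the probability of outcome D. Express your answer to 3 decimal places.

The posterior is Dirichlet(αᵢ + nᵢ) = Dirichlet(31, 8, 10, 10).
For a Dirichlet(a₁,…,a_K) with all aᵢ > 1, the mode has j-th component (aⱼ − 1)/(Σaᵢ − K).
Here Σaᵢ = 59 and K = 4, so p_D = (10 − 1)/(59 − 4) = 9/55 ≈ 0.164.

MAP estimate of p_D = 0.164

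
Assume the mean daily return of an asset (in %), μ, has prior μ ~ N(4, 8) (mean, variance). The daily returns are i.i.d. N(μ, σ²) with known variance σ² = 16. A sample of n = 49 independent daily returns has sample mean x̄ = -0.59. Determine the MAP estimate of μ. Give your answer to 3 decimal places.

μ̂_MAP = -0.410

n = 49, x̄ = -0.59.
For a Normal prior and Normal likelihood with known variance, the posterior is Normal; its mode equals its mean, the precision-weighted average.
Prior precision 1/σ₀² = 1/8 = 0.125; data precision n/σ² = 49/16 = 3.0625.
μ̂ = (0.125·4 + 3.0625·(-0.59)) / (0.125 + 3.0625) = (-1.306875)/3.1875 = -0.410.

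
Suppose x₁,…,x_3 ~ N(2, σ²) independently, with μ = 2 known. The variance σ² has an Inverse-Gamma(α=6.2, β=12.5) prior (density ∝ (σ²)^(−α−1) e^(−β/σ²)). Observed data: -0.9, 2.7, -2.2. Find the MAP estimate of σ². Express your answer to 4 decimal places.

σ̂²_MAP = 2.9621

Sum of squared deviations about the known mean: SS = (-0.9−2)² + (2.7−2)² + (-2.2−2)² = 26.54.
The Normal likelihood contributes (σ²)^(−n/2) exp(−SS/(2σ²)), so the posterior is Inverse-Gamma(α + n/2, β + SS/2) = Inverse-Gamma(7.7, 25.77).
The mode of Inverse-Gamma(a, b) is b/(a+1) = 25.77/8.7 ≈ 2.9621.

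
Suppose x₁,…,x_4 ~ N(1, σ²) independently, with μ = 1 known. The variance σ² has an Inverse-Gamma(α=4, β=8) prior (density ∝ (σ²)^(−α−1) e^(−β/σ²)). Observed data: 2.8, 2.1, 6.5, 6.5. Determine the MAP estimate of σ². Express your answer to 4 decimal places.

Sum of squared deviations about the known mean: SS = (2.8−1)² + (2.1−1)² + (6.5−1)² + (6.5−1)² = 64.95.
The Normal likelihood contributes (σ²)^(−n/2) exp(−SS/(2σ²)), so the posterior is Inverse-Gamma(α + n/2, β + SS/2) = Inverse-Gamma(6, 40.475).
The mode of Inverse-Gamma(a, b) is b/(a+1) = 40.475/7 ≈ 5.7821.

σ̂²_MAP = 5.7821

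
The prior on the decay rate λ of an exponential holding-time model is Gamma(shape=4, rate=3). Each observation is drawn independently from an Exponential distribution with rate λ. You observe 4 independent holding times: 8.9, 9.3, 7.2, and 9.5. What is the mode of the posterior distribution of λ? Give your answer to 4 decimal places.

The Exponential(rate=λ) likelihood is ∝ λ^n e^(−λΣtᵢ). Here n = 4 and Σtᵢ = 8.9 + 9.3 + 7.2 + 9.5 = 34.9.
Posterior ∝ λ^3e^(−3λ) · λ^4e^(−34.9λ) = λ^7e^(−37.9λ), i.e. Gamma(8, 37.9).
Mode = (a−1)/b = 7/37.9 ≈ 0.1847.

λ̂_MAP = 0.1847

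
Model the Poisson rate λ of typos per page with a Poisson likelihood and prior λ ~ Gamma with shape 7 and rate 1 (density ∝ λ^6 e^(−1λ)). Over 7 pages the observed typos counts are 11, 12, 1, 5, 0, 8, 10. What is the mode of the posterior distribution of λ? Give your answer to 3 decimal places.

Σxᵢ = 11+12+1+5+0+8+10 = 47, with n = 7.
Posterior ∝ λ^6e^(−1λ) · λ^47e^(−7λ) = λ^53e^(−8λ), i.e. Gamma(shape=54, rate=8).
The mode of a Gamma(a, b) with a ≥ 1 (shape–rate) is (a−1)/b = 53/8 ≈ 6.625.

λ̂_MAP = 6.625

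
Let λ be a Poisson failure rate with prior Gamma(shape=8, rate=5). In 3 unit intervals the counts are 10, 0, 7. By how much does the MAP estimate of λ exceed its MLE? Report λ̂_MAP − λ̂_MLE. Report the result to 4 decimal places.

Σxᵢ = 17. Posterior is Gamma(25, 8); MAP = (25−1)/8 = 24/8 ≈ 3.00000.
MLE = x̄ = 17/3 ≈ 5.66667.
Difference = 24/8 − 17/3 = -8/3 ≈ -2.6667.

MAP − MLE = -2.6667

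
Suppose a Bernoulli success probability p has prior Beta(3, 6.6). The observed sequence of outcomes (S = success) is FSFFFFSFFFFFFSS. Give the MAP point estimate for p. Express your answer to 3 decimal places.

Prior: Beta(3, 6.6).
Data: 4 successes in 15 trials (from the sequence). The binomial likelihood contributes p^4(1−p)^11, so the posterior is Beta(3+4, 6.6+11) = Beta(7, 17.6).
For Beta(a, b) with a, b > 1 the mode is (a−1)/(a+b−2) = 6/22.6 ≈ 0.265.

p̂_MAP = 0.265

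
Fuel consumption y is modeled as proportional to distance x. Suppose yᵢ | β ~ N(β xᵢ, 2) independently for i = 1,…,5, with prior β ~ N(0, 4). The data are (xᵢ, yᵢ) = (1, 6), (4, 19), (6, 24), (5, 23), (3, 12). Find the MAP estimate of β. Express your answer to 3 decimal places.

log p(β | y) = −Σ(yᵢ − βxᵢ)²/(2·2) − β²/(2·4) + const.
Setting the derivative to zero: Σxᵢ(yᵢ − βxᵢ)/2 − β/4 = 0, so β = Σxᵢyᵢ / (Σxᵢ² + σ²/τ²).
Σxᵢyᵢ = 1·6 + 4·19 + 6·24 + 5·23 + 3·12 = 377; Σxᵢ² = 87; σ²/τ² = 0.5.
β̂_MAP = 377 / (87 + 0.5) = 377/87.5 ≈ 4.309.

β̂_MAP = 4.309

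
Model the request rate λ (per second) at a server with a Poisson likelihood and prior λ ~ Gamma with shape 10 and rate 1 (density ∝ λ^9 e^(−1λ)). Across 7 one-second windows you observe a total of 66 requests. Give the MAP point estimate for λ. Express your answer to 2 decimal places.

Σxᵢ = 66, n = 7.
Posterior ∝ λ^9e^(−1λ) · λ^66e^(−7λ) = λ^75e^(−8λ), i.e. Gamma(shape=76, rate=8).
The mode of a Gamma(a, b) with a ≥ 1 (shape–rate) is (a−1)/b = 75/8 ≈ 9.38.

λ̂_MAP = 9.38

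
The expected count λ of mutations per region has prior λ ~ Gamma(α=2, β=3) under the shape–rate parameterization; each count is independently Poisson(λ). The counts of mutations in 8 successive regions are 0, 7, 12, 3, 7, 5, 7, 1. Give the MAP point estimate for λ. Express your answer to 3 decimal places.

Σxᵢ = 0+7+12+3+7+5+7+1 = 42, with n = 8.
Posterior ∝ λe^(−3λ) · λ^42e^(−8λ) = λ^43e^(−11λ), i.e. Gamma(shape=44, rate=11).
The mode of a Gamma(a, b) with a ≥ 1 (shape–rate) is (a−1)/b = 43/11 ≈ 3.909.

λ̂_MAP = 3.909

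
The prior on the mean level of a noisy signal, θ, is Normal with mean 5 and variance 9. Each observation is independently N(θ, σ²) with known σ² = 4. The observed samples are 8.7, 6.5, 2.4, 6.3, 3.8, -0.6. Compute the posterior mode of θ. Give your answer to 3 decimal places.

n = 6; x̄ = (8.7 + 6.5 + 2.4 + 6.3 + 3.8 + (-0.6))/6 = 27.1/6 = 271/60 ≈ 4.5167.
For a Normal prior and Normal likelihood with known variance, the posterior is Normal; its mode equals its mean, the precision-weighted average.
Prior precision 1/σ₀² = 1/9; data precision n/σ² = 6/4 = 1.5.
θ̂ = ((1/9)·5 + 1.5·(271/60)) / (1/9 + 1.5) = (2639/360)/(29/18) = 4.550.

θ̂_MAP = 4.550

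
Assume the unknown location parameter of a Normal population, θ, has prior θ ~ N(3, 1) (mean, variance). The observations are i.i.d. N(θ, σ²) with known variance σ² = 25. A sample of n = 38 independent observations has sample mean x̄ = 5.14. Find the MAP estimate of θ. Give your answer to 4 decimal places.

θ̂_MAP = 4.2908

n = 38, x̄ = 5.14.
For a Normal prior and Normal likelihood with known variance, the posterior is Normal; its mode equals its mean, the precision-weighted average.
Prior precision 1/σ₀² = 1/1 = 1; data precision n/σ² = 38/25 = 1.52.
θ̂ = (1·3 + 1.52·5.14) / (1 + 1.52) = 10.8128/2.52 = 6758/1575 ≈ 4.2908.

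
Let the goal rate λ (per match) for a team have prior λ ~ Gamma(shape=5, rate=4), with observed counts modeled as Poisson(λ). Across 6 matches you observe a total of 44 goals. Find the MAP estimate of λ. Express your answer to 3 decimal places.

λ̂_MAP = 4.800

Σxᵢ = 44, n = 6.
Posterior ∝ λ^4e^(−4λ) · λ^44e^(−6λ) = λ^48e^(−10λ), i.e. Gamma(shape=49, rate=10).
The mode of a Gamma(a, b) with a ≥ 1 (shape–rate) is (a−1)/b = 48/10 ≈ 4.800.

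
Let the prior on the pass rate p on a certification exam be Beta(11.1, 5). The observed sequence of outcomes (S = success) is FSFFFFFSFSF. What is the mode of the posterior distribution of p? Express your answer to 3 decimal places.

p̂_MAP = 0.522

Prior: Beta(11.1, 5).
Data: 3 successes in 11 trials (from the sequence). The binomial likelihood contributes p^3(1−p)^8, so the posterior is Beta(11.1+3, 5+8) = Beta(14.1, 13).
For Beta(a, b) with a, b > 1 the mode is (a−1)/(a+b−2) = 13.1/25.1 ≈ 0.522.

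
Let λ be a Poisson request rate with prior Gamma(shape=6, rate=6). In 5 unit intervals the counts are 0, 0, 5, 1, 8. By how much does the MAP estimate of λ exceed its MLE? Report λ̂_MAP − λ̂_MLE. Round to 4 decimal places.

MAP − MLE = -1.0727

Σxᵢ = 14. Posterior is Gamma(20, 11); MAP = (20−1)/11 = 19/11 ≈ 1.72727.
MLE = x̄ = 14/5 ≈ 2.80000.
Difference = 19/11 − 14/5 = -59/55 ≈ -1.0727.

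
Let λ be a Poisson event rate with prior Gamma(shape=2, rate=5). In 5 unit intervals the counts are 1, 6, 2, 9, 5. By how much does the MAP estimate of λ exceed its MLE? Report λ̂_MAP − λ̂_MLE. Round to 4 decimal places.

MAP − MLE = -2.2000

Σxᵢ = 23. Posterior is Gamma(25, 10); MAP = (25−1)/10 = 24/10 ≈ 2.40000.
MLE = x̄ = 23/5 ≈ 4.60000.
Difference = 24/10 − 23/5 = -11/5 ≈ -2.2000.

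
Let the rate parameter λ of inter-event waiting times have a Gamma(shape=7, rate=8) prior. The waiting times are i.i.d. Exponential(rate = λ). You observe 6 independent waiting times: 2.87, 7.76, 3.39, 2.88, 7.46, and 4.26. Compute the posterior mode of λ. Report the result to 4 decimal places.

λ̂_MAP = 0.3277

The Exponential(rate=λ) likelihood is ∝ λ^n e^(−λΣtᵢ). Here n = 6 and Σtᵢ = 2.87 + 7.76 + 3.39 + 2.88 + 7.46 + 4.26 = 28.62.
Posterior ∝ λ^6e^(−8λ) · λ^6e^(−28.62λ) = λ^12e^(−36.62λ), i.e. Gamma(13, 36.62).
Mode = (a−1)/b = 12/36.62 ≈ 0.3277.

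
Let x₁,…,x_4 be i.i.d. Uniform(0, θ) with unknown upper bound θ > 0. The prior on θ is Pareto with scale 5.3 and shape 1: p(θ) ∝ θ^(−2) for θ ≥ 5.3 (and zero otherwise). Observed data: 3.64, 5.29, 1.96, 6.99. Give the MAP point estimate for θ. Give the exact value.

θ̂_MAP = 6.99

The Uniform(0, θ) likelihood is θ^(−n) for θ ≥ max(xᵢ), zero otherwise. Here max(xᵢ) = 6.99.
Posterior ∝ θ^(−2) · θ^(−4) = θ^(−6) on θ ≥ max(5.3, 6.99) = 6.99.
This density is strictly decreasing in θ, so the posterior mode lies at the lower boundary of the support.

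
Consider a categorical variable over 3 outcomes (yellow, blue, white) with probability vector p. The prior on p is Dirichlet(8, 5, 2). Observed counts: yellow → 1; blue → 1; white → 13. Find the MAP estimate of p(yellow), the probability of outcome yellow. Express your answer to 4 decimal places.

MAP estimate of p(yellow) = 0.2963

The posterior is Dirichlet(αᵢ + nᵢ) = Dirichlet(9, 6, 15).
For a Dirichlet(a₁,…,a_K) with all aᵢ > 1, the mode has j-th component (aⱼ − 1)/(Σaᵢ − K).
Here Σaᵢ = 30 and K = 3, so p(yellow) = (9 − 1)/(30 − 3) = 8/27 ≈ 0.2963.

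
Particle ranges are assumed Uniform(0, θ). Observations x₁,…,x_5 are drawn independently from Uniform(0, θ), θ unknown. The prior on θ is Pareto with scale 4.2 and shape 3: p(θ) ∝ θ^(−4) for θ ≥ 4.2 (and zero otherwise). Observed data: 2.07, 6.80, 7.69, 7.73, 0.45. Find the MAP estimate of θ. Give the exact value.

θ̂_MAP = 7.73

The Uniform(0, θ) likelihood is θ^(−n) for θ ≥ max(xᵢ), zero otherwise. Here max(xᵢ) = 7.73.
Posterior ∝ θ^(−4) · θ^(−5) = θ^(−9) on θ ≥ max(4.2, 7.73) = 7.73.
This density is strictly decreasing in θ, so the posterior mode lies at the lower boundary of the support.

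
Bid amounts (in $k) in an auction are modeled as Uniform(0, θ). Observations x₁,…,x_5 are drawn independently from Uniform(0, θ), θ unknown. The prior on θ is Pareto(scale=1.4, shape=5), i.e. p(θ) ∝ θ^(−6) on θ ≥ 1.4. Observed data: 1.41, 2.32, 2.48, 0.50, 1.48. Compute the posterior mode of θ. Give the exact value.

θ̂_MAP = 2.48

The Uniform(0, θ) likelihood is θ^(−n) for θ ≥ max(xᵢ), zero otherwise. Here max(xᵢ) = 2.48.
Posterior ∝ θ^(−6) · θ^(−5) = θ^(−11) on θ ≥ max(1.4, 2.48) = 2.48.
This density is strictly decreasing in θ, so the posterior mode lies at the lower boundary of the support.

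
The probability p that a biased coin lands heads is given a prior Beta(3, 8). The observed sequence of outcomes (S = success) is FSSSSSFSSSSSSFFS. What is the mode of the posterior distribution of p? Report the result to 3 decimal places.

p̂_MAP = 0.560

Prior: Beta(3, 8).
Data: 12 successes in 16 trials (from the sequence). The binomial likelihood contributes p^12(1−p)^4, so the posterior is Beta(3+12, 8+4) = Beta(15, 12).
For Beta(a, b) with a, b > 1 the mode is (a−1)/(a+b−2) = 14/25 ≈ 0.560.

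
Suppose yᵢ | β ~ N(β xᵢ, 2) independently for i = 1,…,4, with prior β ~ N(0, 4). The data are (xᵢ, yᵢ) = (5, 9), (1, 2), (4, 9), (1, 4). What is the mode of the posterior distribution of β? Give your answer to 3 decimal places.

log p(β | y) = −Σ(yᵢ − βxᵢ)²/(2·2) − β²/(2·4) + const.
Setting the derivative to zero: Σxᵢ(yᵢ − βxᵢ)/2 − β/4 = 0, so β = Σxᵢyᵢ / (Σxᵢ² + σ²/τ²).
Σxᵢyᵢ = 5·9 + 1·2 + 4·9 + 1·4 = 87; Σxᵢ² = 43; σ²/τ² = 0.5.
β̂_MAP = 87 / (43 + 0.5) = 87/43.5 ≈ 2.000.

β̂_MAP = 2.000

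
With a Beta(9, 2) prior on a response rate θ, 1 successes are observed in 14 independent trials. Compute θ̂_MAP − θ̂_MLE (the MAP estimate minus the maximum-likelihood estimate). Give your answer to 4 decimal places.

Posterior is Beta(10, 15); MAP = (10−1)/(25−2) = 9/23 ≈ 0.39130.
MLE ignores the prior: θ̂_MLE = k/n = 1/14 ≈ 0.07143.
Difference = 9/23 − 1/14 = 103/322 ≈ 0.3199.

MAP − MLE = 0.3199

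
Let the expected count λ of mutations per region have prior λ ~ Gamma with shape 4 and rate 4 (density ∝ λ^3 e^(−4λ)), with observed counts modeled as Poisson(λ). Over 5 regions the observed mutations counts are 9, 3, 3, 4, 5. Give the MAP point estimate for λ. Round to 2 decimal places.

λ̂_MAP = 3.00

Σxᵢ = 9+3+3+4+5 = 24, with n = 5.
Posterior ∝ λ^3e^(−4λ) · λ^24e^(−5λ) = λ^27e^(−9λ), i.e. Gamma(shape=28, rate=9).
The mode of a Gamma(a, b) with a ≥ 1 (shape–rate) is (a−1)/b = 27/9 ≈ 3.00.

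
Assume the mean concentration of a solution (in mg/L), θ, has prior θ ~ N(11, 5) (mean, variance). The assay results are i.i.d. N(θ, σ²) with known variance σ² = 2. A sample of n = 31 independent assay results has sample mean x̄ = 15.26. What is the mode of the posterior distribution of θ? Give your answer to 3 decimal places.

n = 31, x̄ = 15.26.
For a Normal prior and Normal likelihood with known variance, the posterior is Normal; its mode equals its mean, the precision-weighted average.
Prior precision 1/σ₀² = 1/5 = 0.2; data precision n/σ² = 31/2 = 15.5.
θ̂ = (0.2·11 + 15.5·15.26) / (0.2 + 15.5) = 238.73/15.7 = 23873/1570 ≈ 15.206.

θ̂_MAP = 15.206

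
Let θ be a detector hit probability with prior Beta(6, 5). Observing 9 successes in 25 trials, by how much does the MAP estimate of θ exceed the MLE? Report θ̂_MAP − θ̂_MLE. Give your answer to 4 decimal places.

Posterior is Beta(15, 21); MAP = (15−1)/(36−2) = 14/34 ≈ 0.41176.
MLE ignores the prior: θ̂_MLE = k/n = 9/25 ≈ 0.36000.
Difference = 14/34 − 9/25 = 22/425 ≈ 0.0518.

MAP − MLE = 0.0518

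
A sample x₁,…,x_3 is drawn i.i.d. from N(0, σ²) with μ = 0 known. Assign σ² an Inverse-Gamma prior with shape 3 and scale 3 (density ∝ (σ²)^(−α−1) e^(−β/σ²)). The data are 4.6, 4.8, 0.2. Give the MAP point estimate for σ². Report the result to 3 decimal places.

σ̂²_MAP = 4.567

Sum of squared deviations about the known mean: SS = (4.6−0)² + (4.8−0)² + (0.2−0)² = 44.24.
The Normal likelihood contributes (σ²)^(−n/2) exp(−SS/(2σ²)), so the posterior is Inverse-Gamma(α + n/2, β + SS/2) = Inverse-Gamma(4.5, 25.12).
The mode of Inverse-Gamma(a, b) is b/(a+1) = 25.12/5.5 ≈ 4.567.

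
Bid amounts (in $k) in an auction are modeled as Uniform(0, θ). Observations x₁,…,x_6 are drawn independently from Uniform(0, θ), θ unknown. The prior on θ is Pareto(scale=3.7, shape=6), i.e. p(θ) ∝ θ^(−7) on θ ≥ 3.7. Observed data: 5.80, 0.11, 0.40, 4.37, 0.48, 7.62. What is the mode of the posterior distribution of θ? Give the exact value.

θ̂_MAP = 7.62

The Uniform(0, θ) likelihood is θ^(−n) for θ ≥ max(xᵢ), zero otherwise. Here max(xᵢ) = 7.62.
Posterior ∝ θ^(−7) · θ^(−6) = θ^(−13) on θ ≥ max(3.7, 7.62) = 7.62.
This density is strictly decreasing in θ, so the posterior mode lies at the lower boundary of the support.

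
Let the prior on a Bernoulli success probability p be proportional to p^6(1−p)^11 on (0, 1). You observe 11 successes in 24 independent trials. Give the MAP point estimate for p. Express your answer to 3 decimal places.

p̂_MAP = 0.415

The prior density ∝ p^6(1−p)^11 is the kernel of Beta(7, 12).
Data: 11 successes in 24 trials. The binomial likelihood contributes p^11(1−p)^13, so the posterior is Beta(7+11, 12+13) = Beta(18, 25).
For Beta(a, b) with a, b > 1 the mode is (a−1)/(a+b−2) = 17/41 ≈ 0.415.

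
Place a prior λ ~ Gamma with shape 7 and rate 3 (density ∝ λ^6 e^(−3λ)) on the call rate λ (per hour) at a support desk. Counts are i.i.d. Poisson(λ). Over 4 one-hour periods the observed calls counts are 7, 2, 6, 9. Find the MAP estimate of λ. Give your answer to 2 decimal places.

Σxᵢ = 7+2+6+9 = 24, with n = 4.
Posterior ∝ λ^6e^(−3λ) · λ^24e^(−4λ) = λ^30e^(−7λ), i.e. Gamma(shape=31, rate=7).
The mode of a Gamma(a, b) with a ≥ 1 (shape–rate) is (a−1)/b = 30/7 ≈ 4.29.

λ̂_MAP = 4.29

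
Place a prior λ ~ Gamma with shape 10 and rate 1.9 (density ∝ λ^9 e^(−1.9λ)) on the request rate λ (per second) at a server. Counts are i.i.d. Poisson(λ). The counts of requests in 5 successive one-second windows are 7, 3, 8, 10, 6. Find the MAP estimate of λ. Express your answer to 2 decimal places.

λ̂_MAP = 6.23

Σxᵢ = 7+3+8+10+6 = 34, with n = 5.
Posterior ∝ λ^9e^(−1.9λ) · λ^34e^(−5λ) = λ^43e^(−6.9λ), i.e. Gamma(shape=44, rate=6.9).
The mode of a Gamma(a, b) with a ≥ 1 (shape–rate) is (a−1)/b = 43/6.9 ≈ 6.23.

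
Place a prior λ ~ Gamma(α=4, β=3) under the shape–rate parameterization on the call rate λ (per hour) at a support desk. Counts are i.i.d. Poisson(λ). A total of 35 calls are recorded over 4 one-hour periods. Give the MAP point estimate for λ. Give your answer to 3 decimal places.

Σxᵢ = 35, n = 4.
Posterior ∝ λ^3e^(−3λ) · λ^35e^(−4λ) = λ^38e^(−7λ), i.e. Gamma(shape=39, rate=7).
The mode of a Gamma(a, b) with a ≥ 1 (shape–rate) is (a−1)/b = 38/7 ≈ 5.429.

λ̂_MAP = 5.429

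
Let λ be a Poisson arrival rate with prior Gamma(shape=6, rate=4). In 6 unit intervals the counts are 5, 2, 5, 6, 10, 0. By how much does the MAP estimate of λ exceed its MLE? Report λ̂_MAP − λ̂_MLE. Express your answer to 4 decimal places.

Σxᵢ = 28. Posterior is Gamma(34, 10); MAP = (34−1)/10 = 33/10 ≈ 3.30000.
MLE = x̄ = 28/6 ≈ 4.66667.
Difference = 33/10 − 28/6 = -41/30 ≈ -1.3667.

MAP − MLE = -1.3667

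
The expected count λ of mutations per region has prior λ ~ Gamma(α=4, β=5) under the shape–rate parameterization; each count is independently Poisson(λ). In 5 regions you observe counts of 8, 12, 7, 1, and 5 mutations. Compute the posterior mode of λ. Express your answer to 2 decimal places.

λ̂_MAP = 3.60

Σxᵢ = 8+12+7+1+5 = 33, with n = 5.
Posterior ∝ λ^3e^(−5λ) · λ^33e^(−5λ) = λ^36e^(−10λ), i.e. Gamma(shape=37, rate=10).
The mode of a Gamma(a, b) with a ≥ 1 (shape–rate) is (a−1)/b = 36/10 ≈ 3.60.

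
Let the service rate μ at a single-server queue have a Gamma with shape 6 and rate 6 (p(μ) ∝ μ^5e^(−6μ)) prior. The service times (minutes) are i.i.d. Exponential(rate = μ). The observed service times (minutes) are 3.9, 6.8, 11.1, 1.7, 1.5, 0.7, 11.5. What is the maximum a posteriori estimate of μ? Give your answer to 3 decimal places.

The Exponential(rate=μ) likelihood is ∝ μ^n e^(−μΣtᵢ). Here n = 7 and Σtᵢ = 3.9 + 6.8 + 11.1 + 1.7 + 1.5 + 0.7 + 11.5 = 37.2.
Posterior ∝ μ^5e^(−6μ) · μ^7e^(−37.2μ) = μ^12e^(−43.2μ), i.e. Gamma(13, 43.2).
Mode = (a−1)/b = 12/43.2 ≈ 0.278.

μ̂_MAP = 0.278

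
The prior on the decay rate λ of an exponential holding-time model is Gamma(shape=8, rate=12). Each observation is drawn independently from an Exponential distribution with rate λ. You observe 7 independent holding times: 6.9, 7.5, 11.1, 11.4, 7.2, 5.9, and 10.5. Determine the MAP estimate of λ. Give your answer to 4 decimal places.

The Exponential(rate=λ) likelihood is ∝ λ^n e^(−λΣtᵢ). Here n = 7 and Σtᵢ = 6.9 + 7.5 + 11.1 + 11.4 + 7.2 + 5.9 + 10.5 = 60.5.
Posterior ∝ λ^7e^(−12λ) · λ^7e^(−60.5λ) = λ^14e^(−72.5λ), i.e. Gamma(15, 72.5).
Mode = (a−1)/b = 14/72.5 ≈ 0.1931.

λ̂_MAP = 0.1931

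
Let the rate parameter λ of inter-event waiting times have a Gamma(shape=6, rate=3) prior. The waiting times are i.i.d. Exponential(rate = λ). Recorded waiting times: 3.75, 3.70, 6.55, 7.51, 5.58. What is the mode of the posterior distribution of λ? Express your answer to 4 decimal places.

The Exponential(rate=λ) likelihood is ∝ λ^n e^(−λΣtᵢ). Here n = 5 and Σtᵢ = 3.75 + 3.70 + 6.55 + 7.51 + 5.58 = 27.09.
Posterior ∝ λ^5e^(−3λ) · λ^5e^(−27.09λ) = λ^10e^(−30.09λ), i.e. Gamma(11, 30.09).
Mode = (a−1)/b = 10/30.09 ≈ 0.3323.

λ̂_MAP = 0.3323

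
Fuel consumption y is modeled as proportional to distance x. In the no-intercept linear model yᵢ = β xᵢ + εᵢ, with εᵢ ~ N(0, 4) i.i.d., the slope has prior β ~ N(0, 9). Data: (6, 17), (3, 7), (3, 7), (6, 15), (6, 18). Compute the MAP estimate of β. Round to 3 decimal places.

log p(β | y) = −Σ(yᵢ − βxᵢ)²/(2·4) − β²/(2·9) + const.
Setting the derivative to zero: Σxᵢ(yᵢ − βxᵢ)/4 − β/9 = 0, so β = Σxᵢyᵢ / (Σxᵢ² + σ²/τ²).
Σxᵢyᵢ = 6·17 + 3·7 + 3·7 + 6·15 + 6·18 = 342; Σxᵢ² = 126; σ²/τ² = 4/9.
β̂_MAP = 342 / (126 + 4/9) = 342/(1138/9) = 1539/569 ≈ 2.705.

β̂_MAP = 2.705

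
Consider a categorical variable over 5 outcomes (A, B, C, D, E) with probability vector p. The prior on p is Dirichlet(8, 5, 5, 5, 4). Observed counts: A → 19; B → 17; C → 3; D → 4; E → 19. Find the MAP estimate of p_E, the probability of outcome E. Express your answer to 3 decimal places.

The posterior is Dirichlet(αᵢ + nᵢ) = Dirichlet(27, 22, 8, 9, 23).
For a Dirichlet(a₁,…,a_K) with all aᵢ > 1, the mode has j-th component (aⱼ − 1)/(Σaᵢ − K).
Here Σaᵢ = 89 and K = 5, so p_E = (23 − 1)/(89 − 5) = 22/84 ≈ 0.262.

MAP estimate of p_E = 0.262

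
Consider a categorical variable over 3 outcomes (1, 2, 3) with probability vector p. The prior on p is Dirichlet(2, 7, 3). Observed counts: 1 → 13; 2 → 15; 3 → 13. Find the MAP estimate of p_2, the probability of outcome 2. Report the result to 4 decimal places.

The posterior is Dirichlet(αᵢ + nᵢ) = Dirichlet(15, 22, 16).
For a Dirichlet(a₁,…,a_K) with all aᵢ > 1, the mode has j-th component (aⱼ − 1)/(Σaᵢ − K).
Here Σaᵢ = 53 and K = 3, so p_2 = (22 − 1)/(53 − 3) = 21/50 ≈ 0.4200.

MAP estimate: 0.4200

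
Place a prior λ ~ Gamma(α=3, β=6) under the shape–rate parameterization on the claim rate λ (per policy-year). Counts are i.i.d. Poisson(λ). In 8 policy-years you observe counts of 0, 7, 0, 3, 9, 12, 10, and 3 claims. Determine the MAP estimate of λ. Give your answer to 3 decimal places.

Σxᵢ = 0+7+0+3+9+12+10+3 = 44, with n = 8.
Posterior ∝ λ^2e^(−6λ) · λ^44e^(−8λ) = λ^46e^(−14λ), i.e. Gamma(shape=47, rate=14).
The mode of a Gamma(a, b) with a ≥ 1 (shape–rate) is (a−1)/b = 46/14 ≈ 3.286.

λ̂_MAP = 3.286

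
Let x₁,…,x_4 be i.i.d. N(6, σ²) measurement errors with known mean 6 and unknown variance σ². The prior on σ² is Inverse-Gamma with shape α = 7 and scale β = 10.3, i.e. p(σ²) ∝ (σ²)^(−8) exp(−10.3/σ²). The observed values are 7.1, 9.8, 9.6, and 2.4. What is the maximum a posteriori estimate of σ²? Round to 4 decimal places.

Sum of squared deviations about the known mean: SS = (7.1−6)² + (9.8−6)² + (9.6−6)² + (2.4−6)² = 41.57.
The Normal likelihood contributes (σ²)^(−n/2) exp(−SS/(2σ²)), so the posterior is Inverse-Gamma(α + n/2, β + SS/2) = Inverse-Gamma(9, 31.085).
The mode of Inverse-Gamma(a, b) is b/(a+1) = 31.085/10 ≈ 3.1085.

σ̂²_MAP = 3.1085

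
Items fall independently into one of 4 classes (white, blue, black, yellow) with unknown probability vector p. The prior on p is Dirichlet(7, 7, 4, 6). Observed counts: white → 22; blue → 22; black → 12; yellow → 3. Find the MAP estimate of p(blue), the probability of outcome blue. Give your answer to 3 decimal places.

The posterior is Dirichlet(αᵢ + nᵢ) = Dirichlet(29, 29, 16, 9).
For a Dirichlet(a₁,…,a_K) with all aᵢ > 1, the mode has j-th component (aⱼ − 1)/(Σaᵢ − K).
Here Σaᵢ = 83 and K = 4, so p(blue) = (29 − 1)/(83 − 4) = 28/79 ≈ 0.354.

MAP estimate of p(blue) = 0.354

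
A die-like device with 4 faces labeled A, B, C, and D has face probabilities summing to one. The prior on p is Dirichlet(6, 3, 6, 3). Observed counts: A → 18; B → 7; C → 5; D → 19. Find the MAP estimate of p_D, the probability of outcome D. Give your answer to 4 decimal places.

The posterior is Dirichlet(αᵢ + nᵢ) = Dirichlet(24, 10, 11, 22).
For a Dirichlet(a₁,…,a_K) with all aᵢ > 1, the mode has j-th component (aⱼ − 1)/(Σaᵢ − K).
Here Σaᵢ = 67 and K = 4, so p_D = (22 − 1)/(67 − 4) = 21/63 ≈ 0.3333.

MAP estimate of p_D = 0.3333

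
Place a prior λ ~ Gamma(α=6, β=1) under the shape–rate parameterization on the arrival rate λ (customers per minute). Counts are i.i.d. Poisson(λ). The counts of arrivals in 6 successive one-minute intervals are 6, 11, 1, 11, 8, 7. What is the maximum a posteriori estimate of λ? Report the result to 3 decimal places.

Σxᵢ = 6+11+1+11+8+7 = 44, with n = 6.
Posterior ∝ λ^5e^(−1λ) · λ^44e^(−6λ) = λ^49e^(−7λ), i.e. Gamma(shape=50, rate=7).
The mode of a Gamma(a, b) with a ≥ 1 (shape–rate) is (a−1)/b = 49/7 ≈ 7.000.

λ̂_MAP = 7.000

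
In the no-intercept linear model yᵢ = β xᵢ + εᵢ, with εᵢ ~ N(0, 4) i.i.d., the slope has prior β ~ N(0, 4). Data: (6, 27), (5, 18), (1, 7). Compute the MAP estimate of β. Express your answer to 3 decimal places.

β̂_MAP = 4.111

log p(β | y) = −Σ(yᵢ − βxᵢ)²/(2·4) − β²/(2·4) + const.
Setting the derivative to zero: Σxᵢ(yᵢ − βxᵢ)/4 − β/4 = 0, so β = Σxᵢyᵢ / (Σxᵢ² + σ²/τ²).
Σxᵢyᵢ = 6·27 + 5·18 + 1·7 = 259; Σxᵢ² = 62; σ²/τ² = 1.
β̂_MAP = 259 / (62 + 1) = 259/63 ≈ 4.111.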